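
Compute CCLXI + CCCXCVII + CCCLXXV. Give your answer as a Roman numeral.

CCLXI = 261, CCCXCVII = 397, CCCLXXV = 375
261 + 397 = 658
658 + 375 = 1033

MXXXIII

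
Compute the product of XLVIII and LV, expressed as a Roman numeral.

XLVIII = 48
LV = 55
48 × 55 = 2640

MMDCXL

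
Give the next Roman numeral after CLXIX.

CLXIX = 169; next is 170

CLXX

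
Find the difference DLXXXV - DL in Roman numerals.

DLXXXV = 585
DL = 550
585 - 550 = 35

XXXV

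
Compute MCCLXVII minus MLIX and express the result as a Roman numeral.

MCCLXVII = 1267
MLIX = 1059
1267 - 1059 = 208

CCVIII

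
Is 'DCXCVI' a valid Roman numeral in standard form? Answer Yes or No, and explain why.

'DCXCVI': Check the rules: uses only the symbols I, V, X, L, C, D, M; no symbol is repeated more than three times in a row; V, L and D each appear at most once; the only place a smaller symbol precedes a larger one is the allowed subtractive pair XC, the symbol right after such a pair (if any) is smaller than the pair's first symbol, and otherwise the values never increase from left to right. Value: D (500) + C (100) + XC (90) + V (5) + I (1) = 696. So it is a valid standard Roman numeral.

Yes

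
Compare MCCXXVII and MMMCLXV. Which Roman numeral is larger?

MCCXXVII = 1227
MMMCLXV = 3165
3165 is larger

MMMCLXV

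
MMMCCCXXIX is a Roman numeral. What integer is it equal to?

MMMCCCXXIX: M=1000, M=1000, M=1000, C=100, C=100, C=100, X=10, X=10, IX=9
1000 + 1000 + 1000 + 100 + 100 + 100 + 10 + 10 + 9 = 3329

3329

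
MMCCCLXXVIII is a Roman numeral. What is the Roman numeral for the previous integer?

MMCCCLXXVIII = 2378; previous is 2377

MMCCCLXXVII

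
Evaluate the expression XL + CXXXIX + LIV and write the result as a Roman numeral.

XL = 40, CXXXIX = 139, LIV = 54
40 + 139 = 179
179 + 54 = 233

CCXXXIII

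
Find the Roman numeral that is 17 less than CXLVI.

CXLVI = 146
146 - 17 = 129

CXXIX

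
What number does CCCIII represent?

CCCIII: C=100, C=100, C=100, I=1, I=1, I=1
100 + 100 + 100 + 1 + 1 + 1 = 303

303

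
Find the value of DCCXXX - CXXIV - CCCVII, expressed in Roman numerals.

DCCXXX = 730, CXXIV = 124, CCCVII = 307
730 - 124 = 606
606 - 307 = 299

CCXCIX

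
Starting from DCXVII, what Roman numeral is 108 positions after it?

DCXVII = 617
617 + 108 = 725

DCCXXV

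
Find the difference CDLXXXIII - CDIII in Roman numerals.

CDLXXXIII = 483
CDIII = 403
483 - 403 = 80

LXXX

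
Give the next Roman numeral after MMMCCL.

MMMCCL = 3250; next is 3251

MMMCCLI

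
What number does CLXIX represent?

CLXIX: C=100, L=50, X=10, IX=9
100 + 50 + 10 + 9 = 169

169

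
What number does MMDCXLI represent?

MMDCXLI: M=1000, M=1000, D=500, C=100, XL=40, I=1
1000 + 1000 + 500 + 100 + 40 + 1 = 2641

2641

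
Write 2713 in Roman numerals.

Convert 2713 to Roman numerals:
  2713 contains 2×1000 (MM)
  713 contains 1×500 (D)
  213 contains 2×100 (CC)
  13 contains 1×10 (X)
  3 contains 3×1 (III)

MMDCCXIII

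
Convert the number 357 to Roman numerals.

Convert 357 to Roman numerals:
  357 contains 3×100 (CCC)
  57 contains 1×50 (L)
  7 contains 1×5 (V)
  2 contains 2×1 (II)

CCCLVII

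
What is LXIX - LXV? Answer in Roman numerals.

LXIX = 69
LXV = 65
69 - 65 = 4

IV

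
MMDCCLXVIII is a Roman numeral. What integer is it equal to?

MMDCCLXVIII: M=1000, M=1000, D=500, C=100, C=100, L=50, X=10, V=5, I=1, I=1, I=1
1000 + 1000 + 500 + 100 + 100 + 50 + 10 + 5 + 1 + 1 + 1 = 2768

2768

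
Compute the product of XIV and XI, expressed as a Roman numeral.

XIV = 14
XI = 11
14 × 11 = 154

CLIV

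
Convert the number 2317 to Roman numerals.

Convert 2317 to Roman numerals:
  2317 contains 2×1000 (MM)
  317 contains 3×100 (CCC)
  17 contains 1×10 (X)
  7 contains 1×5 (V)
  2 contains 2×1 (II)

MMCCCXVII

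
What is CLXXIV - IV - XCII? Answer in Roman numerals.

CLXXIV = 174, IV = 4, XCII = 92
174 - 4 = 170
170 - 92 = 78

LXXVIII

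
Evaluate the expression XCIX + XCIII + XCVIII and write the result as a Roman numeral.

XCIX = 99, XCIII = 93, XCVIII = 98
99 + 93 = 192
192 + 98 = 290

CCXC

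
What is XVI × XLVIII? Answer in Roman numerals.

XVI = 16
XLVIII = 48
16 × 48 = 768

DCCLXVIII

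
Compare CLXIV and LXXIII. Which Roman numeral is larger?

CLXIV = 164
LXXIII = 73
164 is larger

CLXIV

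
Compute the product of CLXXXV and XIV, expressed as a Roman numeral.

CLXXXV = 185
XIV = 14
185 × 14 = 2590

MMDXC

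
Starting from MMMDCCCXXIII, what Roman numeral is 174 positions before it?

MMMDCCCXXIII = 3823
3823 - 174 = 3649

MMMDCXLIX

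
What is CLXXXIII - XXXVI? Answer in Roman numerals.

CLXXXIII = 183
XXXVI = 36
183 - 36 = 147

CXLVII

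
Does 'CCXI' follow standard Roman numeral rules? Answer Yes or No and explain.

'CCXI': Check the rules: uses only the symbols I, V, X, L, C, D, M; no symbol is repeated more than three times in a row; V, L and D each appear at most once; no smaller symbol precedes a larger one (values never increase from left to right). Value: C (100) + C (100) + X (10) + I (1) = 211. So it is a valid standard Roman numeral.

Yes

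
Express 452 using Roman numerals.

Convert 452 to Roman numerals:
  452 contains 1×400 (CD)
  52 contains 1×50 (L)
  2 contains 2×1 (II)

CDLII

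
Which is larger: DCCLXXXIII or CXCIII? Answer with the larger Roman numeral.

DCCLXXXIII = 783
CXCIII = 193
783 is larger

DCCLXXXIII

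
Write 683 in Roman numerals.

Convert 683 to Roman numerals:
  683 contains 1×500 (D)
  183 contains 1×100 (C)
  83 contains 1×50 (L)
  33 contains 3×10 (XXX)
  3 contains 3×1 (III)

DCLXXXIII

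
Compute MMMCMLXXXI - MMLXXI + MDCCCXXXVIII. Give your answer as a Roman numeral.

MMMCMLXXXI = 3981, MMLXXI = 2071, MDCCCXXXVIII = 1838
3981 - 2071 = 1910
1910 + 1838 = 3748

MMMDCCXLVIII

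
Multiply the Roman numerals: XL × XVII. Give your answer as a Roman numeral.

XL = 40
XVII = 17
40 × 17 = 680

DCLXXX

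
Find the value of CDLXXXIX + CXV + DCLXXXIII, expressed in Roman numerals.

CDLXXXIX = 489, CXV = 115, DCLXXXIII = 683
489 + 115 = 604
604 + 683 = 1287

MCCLXXXVII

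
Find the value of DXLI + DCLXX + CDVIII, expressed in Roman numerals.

DXLI = 541, DCLXX = 670, CDVIII = 408
541 + 670 = 1211
1211 + 408 = 1619

MDCXIX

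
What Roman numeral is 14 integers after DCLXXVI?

DCLXXVI = 676
676 + 14 = 690

DCXC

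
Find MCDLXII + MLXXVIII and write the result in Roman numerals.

MCDLXII = 1462
MLXXVIII = 1078
1462 + 1078 = 2540

MMDXL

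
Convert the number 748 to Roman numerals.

Convert 748 to Roman numerals:
  748 contains 1×500 (D)
  248 contains 2×100 (CC)
  48 contains 1×40 (XL)
  8 contains 1×5 (V)
  3 contains 3×1 (III)

DCCXLVIII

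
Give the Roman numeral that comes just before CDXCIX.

CDXCIX = 499, so the previous integer is 499 - 1 = 498

CDXCVIII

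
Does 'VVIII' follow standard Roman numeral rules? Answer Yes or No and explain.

'VVIII': V should not appear more than once

No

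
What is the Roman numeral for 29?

Convert 29 to Roman numerals:
  29 contains 2×10 (XX)
  9 contains 1×9 (IX)

XXIX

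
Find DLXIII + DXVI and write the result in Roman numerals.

DLXIII = 563
DXVI = 516
563 + 516 = 1079

MLXXIX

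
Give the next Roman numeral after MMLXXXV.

MMLXXXV = 2085, so the next integer is 2085 + 1 = 2086

MMLXXXVI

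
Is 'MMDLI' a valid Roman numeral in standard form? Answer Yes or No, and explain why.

'MMDLI': Check the rules: uses only the symbols I, V, X, L, C, D, M; no symbol is repeated more than three times in a row; V, L and D each appear at most once; no smaller symbol precedes a larger one (values never increase from left to right). Value: M (1000) + M (1000) + D (500) + L (50) + I (1) = 2551. So it is a valid standard Roman numeral.

Yes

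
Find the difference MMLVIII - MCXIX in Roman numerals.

MMLVIII = 2058
MCXIX = 1119
2058 - 1119 = 939

CMXXXIX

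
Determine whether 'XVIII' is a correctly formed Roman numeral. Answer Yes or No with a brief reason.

'XVIII': Check the rules: uses only the symbols I, V, X, L, C, D, M; no symbol is repeated more than three times in a row; V, L and D each appear at most once; no smaller symbol precedes a larger one (values never increase from left to right). Value: X (10) + V (5) + I (1) + I (1) + I (1) = 18. So it is a valid standard Roman numeral.

Yes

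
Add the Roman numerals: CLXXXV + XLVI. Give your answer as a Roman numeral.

CLXXXV = 185
XLVI = 46
185 + 46 = 231

CCXXXI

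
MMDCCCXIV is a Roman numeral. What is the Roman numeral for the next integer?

MMDCCCXIV = 2814, so the next integer is 2814 + 1 = 2815

MMDCCCXV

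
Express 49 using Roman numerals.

Convert 49 to Roman numerals:
  49 contains 1×40 (XL)
  9 contains 1×9 (IX)

XLIX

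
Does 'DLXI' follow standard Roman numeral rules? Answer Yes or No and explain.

'DLXI': Check the rules: uses only the symbols I, V, X, L, C, D, M; no symbol is repeated more than three times in a row; V, L and D each appear at most once; no smaller symbol precedes a larger one (values never increase from left to right). Value: D (500) + L (50) + X (10) + I (1) = 561. So it is a valid standard Roman numeral.

Yes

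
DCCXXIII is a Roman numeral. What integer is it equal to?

DCCXXIII: D=500, C=100, C=100, X=10, X=10, I=1, I=1, I=1
500 + 100 + 100 + 10 + 10 + 1 + 1 + 1 = 723

723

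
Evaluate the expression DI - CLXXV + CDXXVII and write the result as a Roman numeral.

DI = 501, CLXXV = 175, CDXXVII = 427
501 - 175 = 326
326 + 427 = 753

DCCLIII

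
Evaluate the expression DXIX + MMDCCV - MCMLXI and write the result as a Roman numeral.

DXIX = 519, MMDCCV = 2705, MCMLXI = 1961
519 + 2705 = 3224
3224 - 1961 = 1263

MCCLXIII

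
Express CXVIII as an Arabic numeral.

CXVIII: C=100, X=10, V=5, I=1, I=1, I=1
100 + 10 + 5 + 1 + 1 + 1 = 118

118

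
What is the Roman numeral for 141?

Convert 141 to Roman numerals:
  141 contains 1×100 (C)
  41 contains 1×40 (XL)
  1 contains 1×1 (I)

CXLI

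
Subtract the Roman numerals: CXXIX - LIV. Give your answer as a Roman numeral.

CXXIX = 129
LIV = 54
129 - 54 = 75

LXXV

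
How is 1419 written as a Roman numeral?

Convert 1419 to Roman numerals:
  1419 contains 1×1000 (M)
  419 contains 1×400 (CD)
  19 contains 1×10 (X)
  9 contains 1×9 (IX)

MCDXIX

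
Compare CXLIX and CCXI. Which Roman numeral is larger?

CXLIX = 149
CCXI = 211
211 is larger

CCXI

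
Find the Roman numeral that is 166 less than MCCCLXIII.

MCCCLXIII = 1363
1363 - 166 = 1197

MCXCVII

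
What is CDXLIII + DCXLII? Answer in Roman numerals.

CDXLIII = 443
DCXLII = 642
443 + 642 = 1085

MLXXXV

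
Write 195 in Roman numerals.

Convert 195 to Roman numerals:
  195 contains 1×100 (C)
  95 contains 1×90 (XC)
  5 contains 1×5 (V)

CXCV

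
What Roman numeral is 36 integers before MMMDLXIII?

MMMDLXIII = 3563
3563 - 36 = 3527

MMMDXXVII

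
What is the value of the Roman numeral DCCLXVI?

DCCLXVI: D=500, C=100, C=100, L=50, X=10, V=5, I=1
500 + 100 + 100 + 50 + 10 + 5 + 1 = 766

766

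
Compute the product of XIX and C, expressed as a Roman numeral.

XIX = 19
C = 100
19 × 100 = 1900

MCM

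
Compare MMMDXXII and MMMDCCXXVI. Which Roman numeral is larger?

MMMDXXII = 3522
MMMDCCXXVI = 3726
3726 is larger

MMMDCCXXVI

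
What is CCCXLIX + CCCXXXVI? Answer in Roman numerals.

CCCXLIX = 349
CCCXXXVI = 336
349 + 336 = 685

DCLXXXV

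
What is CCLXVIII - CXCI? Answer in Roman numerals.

CCLXVIII = 268
CXCI = 191
268 - 191 = 77

LXXVII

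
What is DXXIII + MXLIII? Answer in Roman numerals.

DXXIII = 523
MXLIII = 1043
523 + 1043 = 1566

MDLXVI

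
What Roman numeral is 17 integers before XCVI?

XCVI = 96
96 - 17 = 79

LXXIX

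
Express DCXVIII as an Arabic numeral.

DCXVIII: D=500, C=100, X=10, V=5, I=1, I=1, I=1
500 + 100 + 10 + 5 + 1 + 1 + 1 = 618

618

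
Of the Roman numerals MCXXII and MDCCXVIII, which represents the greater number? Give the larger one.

MCXXII = 1122
MDCCXVIII = 1718
1718 is larger

MDCCXVIII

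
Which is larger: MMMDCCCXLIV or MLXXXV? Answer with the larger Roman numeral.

MMMDCCCXLIV = 3844
MLXXXV = 1085
3844 is larger

MMMDCCCXLIV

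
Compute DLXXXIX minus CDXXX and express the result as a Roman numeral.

DLXXXIX = 589
CDXXX = 430
589 - 430 = 159

CLIX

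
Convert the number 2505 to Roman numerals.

Convert 2505 to Roman numerals:
  2505 contains 2×1000 (MM)
  505 contains 1×500 (D)
  5 contains 1×5 (V)

MMDV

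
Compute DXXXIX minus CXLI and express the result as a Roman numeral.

DXXXIX = 539
CXLI = 141
539 - 141 = 398

CCCXCVIII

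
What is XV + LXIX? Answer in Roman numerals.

XV = 15
LXIX = 69
15 + 69 = 84

LXXXIV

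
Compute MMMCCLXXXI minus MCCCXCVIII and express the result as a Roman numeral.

MMMCCLXXXI = 3281
MCCCXCVIII = 1398
3281 - 1398 = 1883

MDCCCLXXXIII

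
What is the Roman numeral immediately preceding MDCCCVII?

MDCCCVII = 1807; previous is 1806

MDCCCVI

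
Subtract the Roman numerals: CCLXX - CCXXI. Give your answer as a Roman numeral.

CCLXX = 270
CCXXI = 221
270 - 221 = 49

XLIX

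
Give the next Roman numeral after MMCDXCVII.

MMCDXCVII = 2497, so the next integer is 2497 + 1 = 2498

MMCDXCVIII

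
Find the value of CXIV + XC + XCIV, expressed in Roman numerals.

CXIV = 114, XC = 90, XCIV = 94
114 + 90 = 204
204 + 94 = 298

CCXCVIII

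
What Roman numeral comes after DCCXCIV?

DCCXCIV = 794; next is 795

DCCXCV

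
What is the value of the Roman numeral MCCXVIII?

MCCXVIII: M=1000, C=100, C=100, X=10, V=5, I=1, I=1, I=1
1000 + 100 + 100 + 10 + 5 + 1 + 1 + 1 = 1218

1218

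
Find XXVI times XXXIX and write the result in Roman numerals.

XXVI = 26
XXXIX = 39
26 × 39 = 1014

MXIV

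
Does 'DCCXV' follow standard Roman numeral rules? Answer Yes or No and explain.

'DCCXV': Check the rules: uses only the symbols I, V, X, L, C, D, M; no symbol is repeated more than three times in a row; V, L and D each appear at most once; no smaller symbol precedes a larger one (values never increase from left to right). Value: D (500) + C (100) + C (100) + X (10) + V (5) = 715. So it is a valid standard Roman numeral.

Yes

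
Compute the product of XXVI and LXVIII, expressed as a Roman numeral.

XXVI = 26
LXVIII = 68
26 × 68 = 1768

MDCCLXVIII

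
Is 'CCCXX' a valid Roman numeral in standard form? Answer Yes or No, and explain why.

'CCCXX': Check the rules: uses only the symbols I, V, X, L, C, D, M; no symbol is repeated more than three times in a row; V, L and D each appear at most once; no smaller symbol precedes a larger one (values never increase from left to right). Value: C (100) + C (100) + C (100) + X (10) + X (10) = 320. So it is a valid standard Roman numeral.

Yes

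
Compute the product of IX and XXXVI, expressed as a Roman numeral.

IX = 9
XXXVI = 36
9 × 36 = 324

CCCXXIV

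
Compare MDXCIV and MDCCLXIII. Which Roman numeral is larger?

MDXCIV = 1594
MDCCLXIII = 1763
1763 is larger

MDCCLXIII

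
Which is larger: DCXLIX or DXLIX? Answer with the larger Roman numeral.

DCXLIX = 649
DXLIX = 549
649 is larger

DCXLIX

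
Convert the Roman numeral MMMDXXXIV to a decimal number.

MMMDXXXIV: M=1000, M=1000, M=1000, D=500, X=10, X=10, X=10, IV=4
1000 + 1000 + 1000 + 500 + 10 + 10 + 10 + 4 = 3534

3534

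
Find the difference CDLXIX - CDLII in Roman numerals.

CDLXIX = 469
CDLII = 452
469 - 452 = 17

XVII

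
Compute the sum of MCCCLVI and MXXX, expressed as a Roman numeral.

MCCCLVI = 1356
MXXX = 1030
1356 + 1030 = 2386

MMCCCLXXXVI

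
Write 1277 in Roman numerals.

Convert 1277 to Roman numerals:
  1277 contains 1×1000 (M)
  277 contains 2×100 (CC)
  77 contains 1×50 (L)
  27 contains 2×10 (XX)
  7 contains 1×5 (V)
  2 contains 2×1 (II)

MCCLXXVII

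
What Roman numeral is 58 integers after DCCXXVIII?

DCCXXVIII = 728
728 + 58 = 786

DCCLXXXVI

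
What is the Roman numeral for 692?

Convert 692 to Roman numerals:
  692 contains 1×500 (D)
  192 contains 1×100 (C)
  92 contains 1×90 (XC)
  2 contains 2×1 (II)

DCXCII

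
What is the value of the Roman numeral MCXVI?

MCXVI: M=1000, C=100, X=10, V=5, I=1
1000 + 100 + 10 + 5 + 1 = 1116

1116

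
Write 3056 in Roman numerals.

Convert 3056 to Roman numerals:
  3056 contains 3×1000 (MMM)
  56 contains 1×50 (L)
  6 contains 1×5 (V)
  1 contains 1×1 (I)

MMMLVI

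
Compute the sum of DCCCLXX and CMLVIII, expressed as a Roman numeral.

DCCCLXX = 870
CMLVIII = 958
870 + 958 = 1828

MDCCCXXVIII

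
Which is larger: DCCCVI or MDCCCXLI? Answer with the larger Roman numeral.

DCCCVI = 806
MDCCCXLI = 1841
1841 is larger

MDCCCXLI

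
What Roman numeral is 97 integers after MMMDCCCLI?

MMMDCCCLI = 3851
3851 + 97 = 3948

MMMCMXLVIII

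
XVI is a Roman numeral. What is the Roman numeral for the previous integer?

XVI = 16, so the previous integer is 16 - 1 = 15

XV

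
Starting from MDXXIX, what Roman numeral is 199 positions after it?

MDXXIX = 1529
1529 + 199 = 1728

MDCCXXVIII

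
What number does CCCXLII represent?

CCCXLII: C=100, C=100, C=100, XL=40, I=1, I=1
100 + 100 + 100 + 40 + 1 + 1 = 342

342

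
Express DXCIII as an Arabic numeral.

DXCIII: D=500, XC=90, I=1, I=1, I=1
500 + 90 + 1 + 1 + 1 = 593

593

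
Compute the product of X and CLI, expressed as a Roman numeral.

X = 10
CLI = 151
10 × 151 = 1510

MDX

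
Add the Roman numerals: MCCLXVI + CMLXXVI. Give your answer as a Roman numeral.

MCCLXVI = 1266
CMLXXVI = 976
1266 + 976 = 2242

MMCCXLII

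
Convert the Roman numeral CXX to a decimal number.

CXX: C=100, X=10, X=10
100 + 10 + 10 = 120

120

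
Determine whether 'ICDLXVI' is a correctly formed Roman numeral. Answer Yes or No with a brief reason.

'ICDLXVI': Invalid subtractive combination: IC

No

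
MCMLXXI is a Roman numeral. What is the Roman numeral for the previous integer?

MCMLXXI = 1971; previous is 1970

MCMLXX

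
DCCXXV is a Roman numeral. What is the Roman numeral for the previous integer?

DCCXXV = 725, so the previous integer is 725 - 1 = 724

DCCXXIV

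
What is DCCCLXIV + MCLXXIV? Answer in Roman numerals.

DCCCLXIV = 864
MCLXXIV = 1174
864 + 1174 = 2038

MMXXXVIII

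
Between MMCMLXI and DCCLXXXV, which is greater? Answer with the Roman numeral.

MMCMLXI = 2961
DCCLXXXV = 785
2961 is larger

MMCMLXI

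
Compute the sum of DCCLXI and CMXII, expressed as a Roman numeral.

DCCLXI = 761
CMXII = 912
761 + 912 = 1673

MDCLXXIII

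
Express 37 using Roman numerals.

Convert 37 to Roman numerals:
  37 contains 3×10 (XXX)
  7 contains 1×5 (V)
  2 contains 2×1 (II)

XXXVII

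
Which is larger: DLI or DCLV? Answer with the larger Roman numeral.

DLI = 551
DCLV = 655
655 is larger

DCLV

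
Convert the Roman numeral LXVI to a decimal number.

LXVI: L=50, X=10, V=5, I=1
50 + 10 + 5 + 1 = 66

66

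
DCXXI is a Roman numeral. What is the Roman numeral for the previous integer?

DCXXI = 621; previous is 620

DCXX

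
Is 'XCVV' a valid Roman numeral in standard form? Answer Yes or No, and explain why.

'XCVV': V should not appear more than once

No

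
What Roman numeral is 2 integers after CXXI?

CXXI = 121
121 + 2 = 123

CXXIII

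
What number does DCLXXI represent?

DCLXXI: D=500, C=100, L=50, X=10, X=10, I=1
500 + 100 + 50 + 10 + 10 + 1 = 671

671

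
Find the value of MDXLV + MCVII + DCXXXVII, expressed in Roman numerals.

MDXLV = 1545, MCVII = 1107, DCXXXVII = 637
1545 + 1107 = 2652
2652 + 637 = 3289

MMMCCLXXXIX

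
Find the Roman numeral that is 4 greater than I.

I = 1
1 + 4 = 5

V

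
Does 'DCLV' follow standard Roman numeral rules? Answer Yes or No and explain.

'DCLV': Check the rules: uses only the symbols I, V, X, L, C, D, M; no symbol is repeated more than three times in a row; V, L and D each appear at most once; no smaller symbol precedes a larger one (values never increase from left to right). Value: D (500) + C (100) + L (50) + V (5) = 655. So it is a valid standard Roman numeral.

Yes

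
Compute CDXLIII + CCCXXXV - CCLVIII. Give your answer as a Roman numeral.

CDXLIII = 443, CCCXXXV = 335, CCLVIII = 258
443 + 335 = 778
778 - 258 = 520

DXX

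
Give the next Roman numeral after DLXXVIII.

DLXXVIII = 578; next is 579

DLXXIX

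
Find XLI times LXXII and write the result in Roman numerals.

XLI = 41
LXXII = 72
41 × 72 = 2952

MMCMLII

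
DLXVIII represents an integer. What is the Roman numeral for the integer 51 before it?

DLXVIII = 568
568 - 51 = 517

DXVII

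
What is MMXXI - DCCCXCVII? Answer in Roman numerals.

MMXXI = 2021
DCCCXCVII = 897
2021 - 897 = 1124

MCXXIV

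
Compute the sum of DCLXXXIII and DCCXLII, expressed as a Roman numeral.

DCLXXXIII = 683
DCCXLII = 742
683 + 742 = 1425

MCDXXV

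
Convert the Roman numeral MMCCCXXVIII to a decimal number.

MMCCCXXVIII: M=1000, M=1000, C=100, C=100, C=100, X=10, X=10, V=5, I=1, I=1, I=1
1000 + 1000 + 100 + 100 + 100 + 10 + 10 + 5 + 1 + 1 + 1 = 2328

2328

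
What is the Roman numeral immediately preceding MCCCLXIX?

MCCCLXIX = 1369; previous is 1368

MCCCLXVIII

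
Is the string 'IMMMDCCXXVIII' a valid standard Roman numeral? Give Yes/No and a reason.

'IMMMDCCXXVIII': Invalid subtractive combination: IM

No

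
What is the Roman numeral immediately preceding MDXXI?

MDXXI = 1521; previous is 1520

MDXX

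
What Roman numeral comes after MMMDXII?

MMMDXII = 3512, so the next integer is 3512 + 1 = 3513

MMMDXIII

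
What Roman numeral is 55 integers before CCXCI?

CCXCI = 291
291 - 55 = 236

CCXXXVI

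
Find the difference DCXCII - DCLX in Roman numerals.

DCXCII = 692
DCLX = 660
692 - 660 = 32

XXXII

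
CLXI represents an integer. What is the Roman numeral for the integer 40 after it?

CLXI = 161
161 + 40 = 201

CCI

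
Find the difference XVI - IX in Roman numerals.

XVI = 16
IX = 9
16 - 9 = 7

VII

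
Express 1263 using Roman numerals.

Convert 1263 to Roman numerals:
  1263 contains 1×1000 (M)
  263 contains 2×100 (CC)
  63 contains 1×50 (L)
  13 contains 1×10 (X)
  3 contains 3×1 (III)

MCCLXIII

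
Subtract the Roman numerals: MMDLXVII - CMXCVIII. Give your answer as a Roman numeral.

MMDLXVII = 2567
CMXCVIII = 998
2567 - 998 = 1569

MDLXIX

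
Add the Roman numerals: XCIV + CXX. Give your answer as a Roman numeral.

XCIV = 94
CXX = 120
94 + 120 = 214

CCXIV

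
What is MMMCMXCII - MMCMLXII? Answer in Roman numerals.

MMMCMXCII = 3992
MMCMLXII = 2962
3992 - 2962 = 1030

MXXX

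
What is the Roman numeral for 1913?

Convert 1913 to Roman numerals:
  1913 contains 1×1000 (M)
  913 contains 1×900 (CM)
  13 contains 1×10 (X)
  3 contains 3×1 (III)

MCMXIII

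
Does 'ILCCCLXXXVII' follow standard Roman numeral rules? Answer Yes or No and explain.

'ILCCCLXXXVII': L should not appear more than once

No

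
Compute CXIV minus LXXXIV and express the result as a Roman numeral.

CXIV = 114
LXXXIV = 84
114 - 84 = 30

XXX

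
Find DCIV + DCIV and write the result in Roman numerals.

DCIV = 604
DCIV = 604
604 + 604 = 1208

MCCVIII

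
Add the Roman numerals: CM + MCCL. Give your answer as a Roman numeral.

CM = 900
MCCL = 1250
900 + 1250 = 2150

MMCL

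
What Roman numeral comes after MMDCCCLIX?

MMDCCCLIX = 2859; next is 2860

MMDCCCLX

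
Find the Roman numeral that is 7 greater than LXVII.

LXVII = 67
67 + 7 = 74

LXXIV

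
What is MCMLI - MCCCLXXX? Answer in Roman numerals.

MCMLI = 1951
MCCCLXXX = 1380
1951 - 1380 = 571

DLXXI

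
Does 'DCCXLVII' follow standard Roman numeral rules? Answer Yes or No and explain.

'DCCXLVII': Check the rules: uses only the symbols I, V, X, L, C, D, M; no symbol is repeated more than three times in a row; V, L and D each appear at most once; the only place a smaller symbol precedes a larger one is the allowed subtractive pair XL, the symbol right after such a pair (if any) is smaller than the pair's first symbol, and otherwise the values never increase from left to right. Value: D (500) + C (100) + C (100) + XL (40) + V (5) + I (1) + I (1) = 747. So it is a valid standard Roman numeral.

Yes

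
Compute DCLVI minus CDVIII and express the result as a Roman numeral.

DCLVI = 656
CDVIII = 408
656 - 408 = 248

CCXLVIII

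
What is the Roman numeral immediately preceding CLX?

CLX = 160, so the previous integer is 160 - 1 = 159

CLIX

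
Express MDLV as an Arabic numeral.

MDLV: M=1000, D=500, L=50, V=5
1000 + 500 + 50 + 5 = 1555

1555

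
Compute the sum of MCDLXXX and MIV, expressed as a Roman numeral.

MCDLXXX = 1480
MIV = 1004
1480 + 1004 = 2484

MMCDLXXXIV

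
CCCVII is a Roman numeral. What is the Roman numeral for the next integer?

CCCVII = 307, so the next integer is 307 + 1 = 308

CCCVIII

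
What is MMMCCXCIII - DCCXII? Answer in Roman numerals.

MMMCCXCIII = 3293
DCCXII = 712
3293 - 712 = 2581

MMDLXXXI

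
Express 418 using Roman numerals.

Convert 418 to Roman numerals:
  418 contains 1×400 (CD)
  18 contains 1×10 (X)
  8 contains 1×5 (V)
  3 contains 3×1 (III)

CDXVIII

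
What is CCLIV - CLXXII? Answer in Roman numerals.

CCLIV = 254
CLXXII = 172
254 - 172 = 82

LXXXII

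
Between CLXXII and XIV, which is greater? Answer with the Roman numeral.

CLXXII = 172
XIV = 14
172 is larger

CLXXII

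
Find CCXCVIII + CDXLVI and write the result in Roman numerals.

CCXCVIII = 298
CDXLVI = 446
298 + 446 = 744

DCCXLIV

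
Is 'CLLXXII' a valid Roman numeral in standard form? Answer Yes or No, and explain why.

'CLLXXII': L should not appear more than once

No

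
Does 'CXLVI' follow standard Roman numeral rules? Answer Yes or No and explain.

'CXLVI': Check the rules: uses only the symbols I, V, X, L, C, D, M; no symbol is repeated more than three times in a row; V, L and D each appear at most once; the only place a smaller symbol precedes a larger one is the allowed subtractive pair XL, the symbol right after such a pair (if any) is smaller than the pair's first symbol, and otherwise the values never increase from left to right. Value: C (100) + XL (40) + V (5) + I (1) = 146. So it is a valid standard Roman numeral.

Yes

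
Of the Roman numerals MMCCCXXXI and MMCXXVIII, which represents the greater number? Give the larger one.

MMCCCXXXI = 2331
MMCXXVIII = 2128
2331 is larger

MMCCCXXXI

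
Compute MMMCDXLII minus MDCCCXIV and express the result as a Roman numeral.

MMMCDXLII = 3442
MDCCCXIV = 1814
3442 - 1814 = 1628

MDCXXVIII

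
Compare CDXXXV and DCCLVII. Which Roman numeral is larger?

CDXXXV = 435
DCCLVII = 757
757 is larger

DCCLVII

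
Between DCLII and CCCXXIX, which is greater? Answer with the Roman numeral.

DCLII = 652
CCCXXIX = 329
652 is larger

DCLII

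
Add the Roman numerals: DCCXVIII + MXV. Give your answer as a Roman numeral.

DCCXVIII = 718
MXV = 1015
718 + 1015 = 1733

MDCCXXXIII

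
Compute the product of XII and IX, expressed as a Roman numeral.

XII = 12
IX = 9
12 × 9 = 108

CVIII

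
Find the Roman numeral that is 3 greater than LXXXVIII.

LXXXVIII = 88
88 + 3 = 91

XCI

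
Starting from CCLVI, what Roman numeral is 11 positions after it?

CCLVI = 256
256 + 11 = 267

CCLXVII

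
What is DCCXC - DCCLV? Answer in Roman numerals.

DCCXC = 790
DCCLV = 755
790 - 755 = 35

XXXV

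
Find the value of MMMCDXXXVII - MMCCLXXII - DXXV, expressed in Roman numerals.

MMMCDXXXVII = 3437, MMCCLXXII = 2272, DXXV = 525
3437 - 2272 = 1165
1165 - 525 = 640

DCXL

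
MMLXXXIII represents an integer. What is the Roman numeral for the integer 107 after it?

MMLXXXIII = 2083
2083 + 107 = 2190

MMCXC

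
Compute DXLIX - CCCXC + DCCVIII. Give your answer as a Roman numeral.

DXLIX = 549, CCCXC = 390, DCCVIII = 708
549 - 390 = 159
159 + 708 = 867

DCCCLXVII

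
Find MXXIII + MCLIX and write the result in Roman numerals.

MXXIII = 1023
MCLIX = 1159
1023 + 1159 = 2182

MMCLXXXII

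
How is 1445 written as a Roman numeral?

Convert 1445 to Roman numerals:
  1445 contains 1×1000 (M)
  445 contains 1×400 (CD)
  45 contains 1×40 (XL)
  5 contains 1×5 (V)

MCDXLV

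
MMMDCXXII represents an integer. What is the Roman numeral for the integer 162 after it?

MMMDCXXII = 3622
3622 + 162 = 3784

MMMDCCLXXXIV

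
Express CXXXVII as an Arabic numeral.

CXXXVII: C=100, X=10, X=10, X=10, V=5, I=1, I=1
100 + 10 + 10 + 10 + 5 + 1 + 1 = 137

137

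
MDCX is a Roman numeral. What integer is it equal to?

MDCX: M=1000, D=500, C=100, X=10
1000 + 500 + 100 + 10 = 1610

1610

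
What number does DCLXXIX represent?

DCLXXIX: D=500, C=100, L=50, X=10, X=10, IX=9
500 + 100 + 50 + 10 + 10 + 9 = 679

679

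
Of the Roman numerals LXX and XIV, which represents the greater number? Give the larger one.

LXX = 70
XIV = 14
70 is larger

LXX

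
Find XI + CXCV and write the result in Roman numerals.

XI = 11
CXCV = 195
11 + 195 = 206

CCVI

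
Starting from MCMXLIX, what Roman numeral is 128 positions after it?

MCMXLIX = 1949
1949 + 128 = 2077

MMLXXVII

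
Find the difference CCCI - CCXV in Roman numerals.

CCCI = 301
CCXV = 215
301 - 215 = 86

LXXXVI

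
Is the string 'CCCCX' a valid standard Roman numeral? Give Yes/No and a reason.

'CCCCX': More than 3 consecutive C's

No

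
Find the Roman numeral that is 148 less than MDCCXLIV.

MDCCXLIV = 1744
1744 - 148 = 1596

MDXCVI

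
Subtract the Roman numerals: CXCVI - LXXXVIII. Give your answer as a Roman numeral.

CXCVI = 196
LXXXVIII = 88
196 - 88 = 108

CVIII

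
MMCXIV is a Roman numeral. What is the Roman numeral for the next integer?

MMCXIV = 2114; next is 2115

MMCXV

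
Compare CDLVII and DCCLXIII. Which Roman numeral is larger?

CDLVII = 457
DCCLXIII = 763
763 is larger

DCCLXIII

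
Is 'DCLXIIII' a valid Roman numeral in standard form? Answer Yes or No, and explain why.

'DCLXIIII': More than 3 consecutive I's

No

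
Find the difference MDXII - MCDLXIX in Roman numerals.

MDXII = 1512
MCDLXIX = 1469
1512 - 1469 = 43

XLIII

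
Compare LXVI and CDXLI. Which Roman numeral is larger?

LXVI = 66
CDXLI = 441
441 is larger

CDXLI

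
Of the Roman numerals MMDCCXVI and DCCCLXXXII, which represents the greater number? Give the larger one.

MMDCCXVI = 2716
DCCCLXXXII = 882
2716 is larger

MMDCCXVI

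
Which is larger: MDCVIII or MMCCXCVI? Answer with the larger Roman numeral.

MDCVIII = 1608
MMCCXCVI = 2296
2296 is larger

MMCCXCVI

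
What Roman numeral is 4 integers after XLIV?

XLIV = 44
44 + 4 = 48

XLVIII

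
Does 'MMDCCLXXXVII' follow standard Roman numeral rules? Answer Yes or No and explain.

'MMDCCLXXXVII': Check the rules: uses only the symbols I, V, X, L, C, D, M; no symbol is repeated more than three times in a row; V, L and D each appear at most once; no smaller symbol precedes a larger one (values never increase from left to right). Value: M (1000) + M (1000) + D (500) + C (100) + C (100) + L (50) + X (10) + X (10) + X (10) + V (5) + I (1) + I (1) = 2787. So it is a valid standard Roman numeral.

Yes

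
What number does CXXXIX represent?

CXXXIX: C=100, X=10, X=10, X=10, IX=9
100 + 10 + 10 + 10 + 9 = 139

139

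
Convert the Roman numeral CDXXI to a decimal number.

CDXXI: CD=400, X=10, X=10, I=1
400 + 10 + 10 + 1 = 421

421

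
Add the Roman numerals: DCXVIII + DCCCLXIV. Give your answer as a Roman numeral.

DCXVIII = 618
DCCCLXIV = 864
618 + 864 = 1482

MCDLXXXII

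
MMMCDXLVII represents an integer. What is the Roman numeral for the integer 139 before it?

MMMCDXLVII = 3447
3447 - 139 = 3308

MMMCCCVIII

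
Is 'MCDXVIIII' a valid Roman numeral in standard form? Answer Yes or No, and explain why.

'MCDXVIIII': More than 3 consecutive I's

No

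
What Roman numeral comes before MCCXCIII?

MCCXCIII = 1293; previous is 1292

MCCXCII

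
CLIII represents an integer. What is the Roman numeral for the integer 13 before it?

CLIII = 153
153 - 13 = 140

CXL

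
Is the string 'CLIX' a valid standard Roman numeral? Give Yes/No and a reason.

'CLIX': Check the rules: uses only the symbols I, V, X, L, C, D, M; no symbol is repeated more than three times in a row; V, L and D each appear at most once; the only place a smaller symbol precedes a larger one is the allowed subtractive pair IX, the symbol right after such a pair (if any) is smaller than the pair's first symbol, and otherwise the values never increase from left to right. Value: C (100) + L (50) + IX (9) = 159. So it is a valid standard Roman numeral.

Yes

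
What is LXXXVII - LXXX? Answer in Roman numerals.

LXXXVII = 87
LXXX = 80
87 - 80 = 7

VII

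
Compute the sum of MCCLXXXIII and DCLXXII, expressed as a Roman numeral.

MCCLXXXIII = 1283
DCLXXII = 672
1283 + 672 = 1955

MCMLV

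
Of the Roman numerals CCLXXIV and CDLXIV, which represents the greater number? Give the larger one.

CCLXXIV = 274
CDLXIV = 464
464 is larger

CDLXIV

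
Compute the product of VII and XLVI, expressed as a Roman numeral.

VII = 7
XLVI = 46
7 × 46 = 322

CCCXXII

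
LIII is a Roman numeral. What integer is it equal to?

LIII: L=50, I=1, I=1, I=1
50 + 1 + 1 + 1 = 53

53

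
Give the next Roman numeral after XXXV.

XXXV = 35, so the next integer is 35 + 1 = 36

XXXVI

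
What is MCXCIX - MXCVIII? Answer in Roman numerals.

MCXCIX = 1199
MXCVIII = 1098
1199 - 1098 = 101

CI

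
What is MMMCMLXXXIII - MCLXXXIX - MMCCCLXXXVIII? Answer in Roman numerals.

MMMCMLXXXIII = 3983, MCLXXXIX = 1189, MMCCCLXXXVIII = 2388
3983 - 1189 = 2794
2794 - 2388 = 406

CDVI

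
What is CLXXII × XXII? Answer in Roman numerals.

CLXXII = 172
XXII = 22
172 × 22 = 3784

MMMDCCLXXXIV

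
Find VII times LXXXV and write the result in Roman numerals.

VII = 7
LXXXV = 85
7 × 85 = 595

DXCV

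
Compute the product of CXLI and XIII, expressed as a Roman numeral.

CXLI = 141
XIII = 13
141 × 13 = 1833

MDCCCXXXIII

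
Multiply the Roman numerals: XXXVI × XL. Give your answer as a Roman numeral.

XXXVI = 36
XL = 40
36 × 40 = 1440

MCDXL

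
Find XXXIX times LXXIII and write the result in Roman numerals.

XXXIX = 39
LXXIII = 73
39 × 73 = 2847

MMDCCCXLVII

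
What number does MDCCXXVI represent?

MDCCXXVI: M=1000, D=500, C=100, C=100, X=10, X=10, V=5, I=1
1000 + 500 + 100 + 100 + 10 + 10 + 5 + 1 = 1726

1726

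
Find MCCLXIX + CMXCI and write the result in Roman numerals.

MCCLXIX = 1269
CMXCI = 991
1269 + 991 = 2260

MMCCLX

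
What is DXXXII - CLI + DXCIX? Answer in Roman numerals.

DXXXII = 532, CLI = 151, DXCIX = 599
532 - 151 = 381
381 + 599 = 980

CMLXXX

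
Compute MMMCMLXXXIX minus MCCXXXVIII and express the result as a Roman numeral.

MMMCMLXXXIX = 3989
MCCXXXVIII = 1238
3989 - 1238 = 2751

MMDCCLI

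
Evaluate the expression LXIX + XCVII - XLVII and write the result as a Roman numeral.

LXIX = 69, XCVII = 97, XLVII = 47
69 + 97 = 166
166 - 47 = 119

CXIX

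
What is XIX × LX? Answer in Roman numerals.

XIX = 19
LX = 60
19 × 60 = 1140

MCXL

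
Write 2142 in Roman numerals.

Convert 2142 to Roman numerals:
  2142 contains 2×1000 (MM)
  142 contains 1×100 (C)
  42 contains 1×40 (XL)
  2 contains 2×1 (II)

MMCXLII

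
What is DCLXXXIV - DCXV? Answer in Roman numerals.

DCLXXXIV = 684
DCXV = 615
684 - 615 = 69

LXIX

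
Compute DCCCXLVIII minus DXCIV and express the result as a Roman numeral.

DCCCXLVIII = 848
DXCIV = 594
848 - 594 = 254

CCLIV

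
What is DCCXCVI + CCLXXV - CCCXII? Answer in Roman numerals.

DCCXCVI = 796, CCLXXV = 275, CCCXII = 312
796 + 275 = 1071
1071 - 312 = 759

DCCLIX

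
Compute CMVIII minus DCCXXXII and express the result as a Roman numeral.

CMVIII = 908
DCCXXXII = 732
908 - 732 = 176

CLXXVI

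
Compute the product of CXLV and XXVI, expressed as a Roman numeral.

CXLV = 145
XXVI = 26
145 × 26 = 3770

MMMDCCLXX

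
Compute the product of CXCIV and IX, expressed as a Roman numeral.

CXCIV = 194
IX = 9
194 × 9 = 1746

MDCCXLVI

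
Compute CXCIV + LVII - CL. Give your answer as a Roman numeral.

CXCIV = 194, LVII = 57, CL = 150
194 + 57 = 251
251 - 150 = 101

CI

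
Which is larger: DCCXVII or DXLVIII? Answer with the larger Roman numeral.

DCCXVII = 717
DXLVIII = 548
717 is larger

DCCXVII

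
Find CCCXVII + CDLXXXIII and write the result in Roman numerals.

CCCXVII = 317
CDLXXXIII = 483
317 + 483 = 800

DCCC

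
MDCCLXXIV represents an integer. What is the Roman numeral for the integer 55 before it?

MDCCLXXIV = 1774
1774 - 55 = 1719

MDCCXIX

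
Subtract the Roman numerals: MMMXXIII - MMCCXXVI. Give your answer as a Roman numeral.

MMMXXIII = 3023
MMCCXXVI = 2226
3023 - 2226 = 797

DCCXCVII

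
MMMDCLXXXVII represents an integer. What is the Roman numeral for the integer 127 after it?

MMMDCLXXXVII = 3687
3687 + 127 = 3814

MMMDCCCXIV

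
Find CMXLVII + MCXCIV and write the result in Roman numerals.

CMXLVII = 947
MCXCIV = 1194
947 + 1194 = 2141

MMCXLI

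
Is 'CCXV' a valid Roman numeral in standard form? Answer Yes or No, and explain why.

'CCXV': Check the rules: uses only the symbols I, V, X, L, C, D, M; no symbol is repeated more than three times in a row; V, L and D each appear at most once; no smaller symbol precedes a larger one (values never increase from left to right). Value: C (100) + C (100) + X (10) + V (5) = 215. So it is a valid standard Roman numeral.

Yes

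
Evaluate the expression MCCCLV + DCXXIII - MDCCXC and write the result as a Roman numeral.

MCCCLV = 1355, DCXXIII = 623, MDCCXC = 1790
1355 + 623 = 1978
1978 - 1790 = 188

CLXXXVIII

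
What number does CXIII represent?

CXIII: C=100, X=10, I=1, I=1, I=1
100 + 10 + 1 + 1 + 1 = 113

113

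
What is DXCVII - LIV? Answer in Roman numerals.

DXCVII = 597
LIV = 54
597 - 54 = 543

DXLIII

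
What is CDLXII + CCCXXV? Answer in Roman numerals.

CDLXII = 462
CCCXXV = 325
462 + 325 = 787

DCCLXXXVII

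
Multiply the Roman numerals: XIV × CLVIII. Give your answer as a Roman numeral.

XIV = 14
CLVIII = 158
14 × 158 = 2212

MMCCXII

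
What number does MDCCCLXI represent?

MDCCCLXI: M=1000, D=500, C=100, C=100, C=100, L=50, X=10, I=1
1000 + 500 + 100 + 100 + 100 + 50 + 10 + 1 = 1861

1861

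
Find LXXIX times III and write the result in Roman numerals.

LXXIX = 79
III = 3
79 × 3 = 237

CCXXXVII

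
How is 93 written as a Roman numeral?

Convert 93 to Roman numerals:
  93 contains 1×90 (XC)
  3 contains 3×1 (III)

XCIII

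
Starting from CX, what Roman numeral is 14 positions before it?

CX = 110
110 - 14 = 96

XCVI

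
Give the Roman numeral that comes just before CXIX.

CXIX = 119; previous is 118

CXVIII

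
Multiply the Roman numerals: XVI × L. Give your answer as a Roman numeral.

XVI = 16
L = 50
16 × 50 = 800

DCCC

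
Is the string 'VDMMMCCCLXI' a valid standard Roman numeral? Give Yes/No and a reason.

'VDMMMCCCLXI': Invalid subtractive combination: VD

No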